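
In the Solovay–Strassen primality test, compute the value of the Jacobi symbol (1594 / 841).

(1594 / 841)
  = (753 / 841)    [1594 ≡ 753 mod 841]
  = (841 / 753)    [QR: 753 ≡ 1 mod 4, sign kept]
  = (88 / 753)    [841 ≡ 88 mod 753]
  = (11 / 753)    [753 ≡ 1 mod 8 ⇒ (2 / 753)^3 = +1]
  = (753 / 11)    [QR: 753 ≡ 1 mod 4, sign kept]
  = (5 / 11)    [753 ≡ 5 mod 11]
  = (11 / 5)    [QR: 5 ≡ 1 mod 4, sign kept]
  = (1 / 5)    [11 ≡ 1 mod 5]
  = 1    [(1 / 5) = 1]

1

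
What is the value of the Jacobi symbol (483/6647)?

Both 483 ≡ 3 and 6647 ≡ 3 (mod 4), so reciprocity gives (483/6647) = -(6647/483). Reduce: 6647 ≡ 368 (mod 483). Now have -(368/483).
Factor out 2: 368 = 2^4·23. Since 483 ≡ 3 (mod 8), (2/483) = -1, and (2/483)^4 = +1. Now have -(23/483).
Both 23 ≡ 3 and 483 ≡ 3 (mod 4), so reciprocity gives (23/483) = -(483/23). Reduce: 483 ≡ 0 (mod 23). Now have (0/23).
The numerator is now 0 with denominator 23 > 1: the symbol is 0.

0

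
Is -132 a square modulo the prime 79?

yes

(-132/79)
  = -(132/79)    [79 ≡ 3 mod 4 ⇒ (-1/79) = -1]
  = -(53/79)    [132 ≡ 53 mod 79]
  = -(79/53)    [QR: 53 ≡ 1 mod 4, sign kept]
  = -(26/53)    [79 ≡ 26 mod 53]
  = (13/53)    [53 ≡ 5 mod 8 ⇒ (2/53) = -1]
  = (53/13)    [QR: 13 ≡ 1 mod 4, sign kept]
  = (1/13)    [53 ≡ 1 mod 13]
  = 1    [(1/13) = 1]
(-132/79) = 1, and 79 is prime, so -132 is a quadratic residue mod 79.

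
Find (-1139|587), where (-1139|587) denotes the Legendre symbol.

Pull out -1: (-1139|587) = (-1|587)·(1139|587). Since 587 ≡ 3 (mod 4), (-1|587) = -1. Now have -(1139|587).
Reduce the numerator: 1139 ≡ 552 (mod 587), so (1139|587) = (552|587).
Factor out 2: 552 = 2^3·69. Since 587 ≡ 3 (mod 8), (2|587) = -1, and (2|587)^3 = -1. Now have (69|587).
69 ≡ 1 (mod 4), so quadratic reciprocity gives (69|587) = (587|69). Reduce: 587 ≡ 35 (mod 69). Now have (35|69).
69 ≡ 1 (mod 4), so quadratic reciprocity gives (35|69) = (69|35). Reduce: 69 ≡ 34 (mod 35). Now have (34|35).
Factor out 2: 34 = 2·17. Since 35 ≡ 3 (mod 8), (2|35) = -1. Now have -(17|35).
17 ≡ 1 (mod 4), so quadratic reciprocity gives (17|35) = (35|17). Reduce: 35 ≡ 1 (mod 17). Now have -(1|17).
(1|17) = 1. Collecting the sign factors: -1.

-1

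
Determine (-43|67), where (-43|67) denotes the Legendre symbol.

(-43|67)
  = (24|67)    [-43 ≡ 24 mod 67]
  = -(3|67)    [67 ≡ 3 mod 8 ⇒ (2|67)^3 = -1]
  = (67|3)    [QR: both ≡ 3 mod 4, sign flips]
  = (1|3)    [67 ≡ 1 mod 3]
  = 1    [(1|3) = 1]

1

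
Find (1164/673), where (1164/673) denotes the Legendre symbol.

Reduce the numerator: 1164 ≡ 491 (mod 673), so (1164/673) = (491/673).
673 ≡ 1 (mod 4), so quadratic reciprocity gives (491/673) = (673/491). Reduce: 673 ≡ 182 (mod 491). Now have (182/491).
Factor out 2: 182 = 2·91. Since 491 ≡ 3 (mod 8), (2/491) = -1. Now have -(91/491).
Both 91 ≡ 3 and 491 ≡ 3 (mod 4), so reciprocity gives (91/491) = -(491/91). Reduce: 491 ≡ 36 (mod 91). Now have (36/91).
Factor out 2: 36 = 2^2·9. Since 91 ≡ 3 (mod 8), (2/91) = -1, and (2/91)^2 = +1. Now have (9/91).
9 ≡ 1 (mod 4), so quadratic reciprocity gives (9/91) = (91/9). Reduce: 91 ≡ 1 (mod 9). Now have (1/9).
(1/9) = 1. Collecting the sign factors: 1.

1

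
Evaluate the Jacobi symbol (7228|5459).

Reduce the numerator: 7228 ≡ 1769 (mod 5459), so (7228|5459) = (1769|5459).
1769 ≡ 1 (mod 4), so quadratic reciprocity gives (1769|5459) = (5459|1769). Reduce: 5459 ≡ 152 (mod 1769). Now have (152|1769).
Factor out 2: 152 = 2^3·19. Since 1769 ≡ 1 (mod 8), (2|1769) = +1, and (2|1769)^3 = +1. Now have (19|1769).
1769 ≡ 1 (mod 4), so quadratic reciprocity gives (19|1769) = (1769|19). Reduce: 1769 ≡ 2 (mod 19). Now have (2|19).
Factor out 2: 2 = 2. Since 19 ≡ 3 (mod 8), (2|19) = -1. Now have -(1|19).
(1|19) = 1. Collecting the sign factors: -1.

-1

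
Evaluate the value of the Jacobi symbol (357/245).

0

(357/245)
  = (112/245)    [357 ≡ 112 mod 245]
  = (7/245)    [245 ≡ 5 mod 8 ⇒ (2/245)^4 = +1]
  = (245/7)    [QR: 245 ≡ 1 mod 4, sign kept]
  = (0/7)    [245 ≡ 0 mod 7]
  = 0    [numerator 0, gcd > 1]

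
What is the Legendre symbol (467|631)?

Both 467 ≡ 3 and 631 ≡ 3 (mod 4), so reciprocity gives (467|631) = -(631|467). Reduce: 631 ≡ 164 (mod 467). Now have -(164|467).
Factor out 2: 164 = 2^2·41. Since 467 ≡ 3 (mod 8), (2|467) = -1, and (2|467)^2 = +1. Now have -(41|467).
41 ≡ 1 (mod 4), so quadratic reciprocity gives (41|467) = (467|41). Reduce: 467 ≡ 16 (mod 41). Now have -(16|41).
Factor out 2: 16 = 2^4. Since 41 ≡ 1 (mod 8), (2|41) = +1, and (2|41)^4 = +1. Now have -(1|41).
(1|41) = 1. Collecting the sign factors: -1.

-1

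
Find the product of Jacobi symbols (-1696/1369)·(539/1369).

1

By multiplicativity, (-1696·539/1369) = (-1696/1369)·(539/1369).
First factor (-1696/1369):
Pull out -1: (-1696/1369) = (-1/1369)·(1696/1369). Since 1369 ≡ 1 (mod 4), (-1/1369) = +1. Now have (1696/1369).
Reduce the numerator: 1696 ≡ 327 (mod 1369), so (1696/1369) = (327/1369).
1369 ≡ 1 (mod 4), so quadratic reciprocity gives (327/1369) = (1369/327). Reduce: 1369 ≡ 61 (mod 327). Now have (61/327).
61 ≡ 1 (mod 4), so quadratic reciprocity gives (61/327) = (327/61). Reduce: 327 ≡ 22 (mod 61). Now have (22/61).
Factor out 2: 22 = 2·11. Since 61 ≡ 5 (mod 8), (2/61) = -1. Now have -(11/61).
61 ≡ 1 (mod 4), so quadratic reciprocity gives (11/61) = (61/11). Reduce: 61 ≡ 6 (mod 11). Now have -(6/11).
Factor out 2: 6 = 2·3. Since 11 ≡ 3 (mod 8), (2/11) = -1. Now have (3/11).
Both 3 ≡ 3 and 11 ≡ 3 (mod 4), so reciprocity gives (3/11) = -(11/3). Reduce: 11 ≡ 2 (mod 3). Now have -(2/3).
Factor out 2: 2 = 2. Since 3 ≡ 3 (mod 8), (2/3) = -1. Now have (1/3).
(1/3) = 1. Collecting the sign factors: 1.
Second factor (539/1369):
1369 ≡ 1 (mod 4), so quadratic reciprocity gives (539/1369) = (1369/539). Reduce: 1369 ≡ 291 (mod 539). Now have (291/539).
Both 291 ≡ 3 and 539 ≡ 3 (mod 4), so reciprocity gives (291/539) = -(539/291). Reduce: 539 ≡ 248 (mod 291). Now have -(248/291).
Factor out 2: 248 = 2^3·31. Since 291 ≡ 3 (mod 8), (2/291) = -1, and (2/291)^3 = -1. Now have (31/291).
Both 31 ≡ 3 and 291 ≡ 3 (mod 4), so reciprocity gives (31/291) = -(291/31). Reduce: 291 ≡ 12 (mod 31). Now have -(12/31).
Factor out 2: 12 = 2^2·3. Since 31 ≡ 7 (mod 8), (2/31) = +1, and (2/31)^2 = +1. Now have -(3/31).
Both 3 ≡ 3 and 31 ≡ 3 (mod 4), so reciprocity gives (3/31) = -(31/3). Reduce: 31 ≡ 1 (mod 3). Now have (1/3).
(1/3) = 1. Collecting the sign factors: 1.
Product: (1)·(1) = 1.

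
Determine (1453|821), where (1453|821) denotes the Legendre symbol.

(1453|821)
  = (632|821)    [1453 ≡ 632 mod 821]
  = -(79|821)    [821 ≡ 5 mod 8 ⇒ (2|821)^3 = -1]
  = -(821|79)    [QR: 821 ≡ 1 mod 4, sign kept]
  = -(31|79)    [821 ≡ 31 mod 79]
  = (79|31)    [QR: both ≡ 3 mod 4, sign flips]
  = (17|31)    [79 ≡ 17 mod 31]
  = (31|17)    [QR: 17 ≡ 1 mod 4, sign kept]
  = (14|17)    [31 ≡ 14 mod 17]
  = (7|17)    [17 ≡ 1 mod 8 ⇒ (2|17) = +1]
  = (17|7)    [QR: 17 ≡ 1 mod 4, sign kept]
  = (3|7)    [17 ≡ 3 mod 7]
  = -(7|3)    [QR: both ≡ 3 mod 4, sign flips]
  = -(1|3)    [7 ≡ 1 mod 3]
  = -1    [(1|3) = 1]

-1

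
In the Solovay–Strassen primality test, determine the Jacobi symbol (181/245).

1

(181/245)
  = (245/181)    [QR: 181 ≡ 1 mod 4, sign kept]
  = (64/181)    [245 ≡ 64 mod 181]
  = (1/181)    [181 ≡ 5 mod 8 ⇒ (2/181)^6 = +1]
  = 1    [(1/181) = 1]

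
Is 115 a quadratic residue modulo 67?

Reduce the numerator: 115 ≡ 48 (mod 67), so (115/67) = (48/67).
Factor out 2: 48 = 2^4·3. Since 67 ≡ 3 (mod 8), (2/67) = -1, and (2/67)^4 = +1. Now have (3/67).
Both 3 ≡ 3 and 67 ≡ 3 (mod 4), so reciprocity gives (3/67) = -(67/3). Reduce: 67 ≡ 1 (mod 3). Now have -(1/3).
(1/3) = 1. Collecting the sign factors: -1.
(115/67) = -1, and 67 is prime, so 115 is not a quadratic residue mod 67.

no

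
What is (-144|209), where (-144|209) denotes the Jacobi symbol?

Pull out -1: (-144|209) = (-1|209)·(144|209). Since 209 ≡ 1 (mod 4), (-1|209) = +1. Now have (144|209).
Factor out 2: 144 = 2^4·9. Since 209 ≡ 1 (mod 8), (2|209) = +1, and (2|209)^4 = +1. Now have (9|209).
9 ≡ 1 (mod 4), so quadratic reciprocity gives (9|209) = (209|9). Reduce: 209 ≡ 2 (mod 9). Now have (2|9).
Factor out 2: 2 = 2. Since 9 ≡ 1 (mod 8), (2|9) = +1. Now have (1|9).
(1|9) = 1. Collecting the sign factors: 1.

1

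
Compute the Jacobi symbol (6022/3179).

1

Reduce the numerator: 6022 ≡ 2843 (mod 3179), so (6022/3179) = (2843/3179).
Both 2843 ≡ 3 and 3179 ≡ 3 (mod 4), so reciprocity gives (2843/3179) = -(3179/2843). Reduce: 3179 ≡ 336 (mod 2843). Now have -(336/2843).
Factor out 2: 336 = 2^4·21. Since 2843 ≡ 3 (mod 8), (2/2843) = -1, and (2/2843)^4 = +1. Now have -(21/2843).
21 ≡ 1 (mod 4), so quadratic reciprocity gives (21/2843) = (2843/21). Reduce: 2843 ≡ 8 (mod 21). Now have -(8/21).
Factor out 2: 8 = 2^3. Since 21 ≡ 5 (mod 8), (2/21) = -1, and (2/21)^3 = -1. Now have (1/21).
(1/21) = 1. Collecting the sign factors: 1.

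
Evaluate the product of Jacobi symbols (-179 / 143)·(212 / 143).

-1

By multiplicativity, (-179·212 / 143) = (-179 / 143)·(212 / 143).
First factor (-179 / 143):
(-179 / 143)
  = (107 / 143)    [-179 ≡ 107 mod 143]
  = -(143 / 107)    [QR: both ≡ 3 mod 4, sign flips]
  = -(36 / 107)    [143 ≡ 36 mod 107]
  = -(9 / 107)    [107 ≡ 3 mod 8 ⇒ (2 / 107)^2 = +1]
  = -(107 / 9)    [QR: 9 ≡ 1 mod 4, sign kept]
  = -(8 / 9)    [107 ≡ 8 mod 9]
  = -(1 / 9)    [9 ≡ 1 mod 8 ⇒ (2 / 9)^3 = +1]
  = -1    [(1 / 9) = 1]
Second factor (212 / 143):
(212 / 143)
  = (69 / 143)    [212 ≡ 69 mod 143]
  = (143 / 69)    [QR: 69 ≡ 1 mod 4, sign kept]
  = (5 / 69)    [143 ≡ 5 mod 69]
  = (69 / 5)    [QR: 5 ≡ 1 mod 4, sign kept]
  = (4 / 5)    [69 ≡ 4 mod 5]
  = (1 / 5)    [5 ≡ 5 mod 8 ⇒ (2 / 5)^2 = +1]
  = 1    [(1 / 5) = 1]
Product: (-1)·(1) = -1.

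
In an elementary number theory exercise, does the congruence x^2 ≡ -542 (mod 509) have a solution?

no

(-542|509)
  = (476|509)    [-542 ≡ 476 mod 509]
  = (119|509)    [509 ≡ 5 mod 8 ⇒ (2|509)^2 = +1]
  = (509|119)    [QR: 509 ≡ 1 mod 4, sign kept]
  = (33|119)    [509 ≡ 33 mod 119]
  = (119|33)    [QR: 33 ≡ 1 mod 4, sign kept]
  = (20|33)    [119 ≡ 20 mod 33]
  = (5|33)    [33 ≡ 1 mod 8 ⇒ (2|33)^2 = +1]
  = (33|5)    [QR: 5 ≡ 1 mod 4, sign kept]
  = (3|5)    [33 ≡ 3 mod 5]
  = (5|3)    [QR: 5 ≡ 1 mod 4, sign kept]
  = (2|3)    [5 ≡ 2 mod 3]
  = -(1|3)    [3 ≡ 3 mod 8 ⇒ (2|3) = -1]
  = -1    [(1|3) = 1]
The Legendre symbol is -1, so x^2 ≡ -542 (mod 509) has no solution.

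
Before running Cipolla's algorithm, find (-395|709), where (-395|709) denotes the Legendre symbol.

(-395|709)
  = (395|709)    [709 ≡ 1 mod 4 ⇒ (-1|709) = +1]
  = (709|395)    [QR: 709 ≡ 1 mod 4, sign kept]
  = (314|395)    [709 ≡ 314 mod 395]
  = -(157|395)    [395 ≡ 3 mod 8 ⇒ (2|395) = -1]
  = -(395|157)    [QR: 157 ≡ 1 mod 4, sign kept]
  = -(81|157)    [395 ≡ 81 mod 157]
  = -(157|81)    [QR: 81 ≡ 1 mod 4, sign kept]
  = -(76|81)    [157 ≡ 76 mod 81]
  = -(19|81)    [81 ≡ 1 mod 8 ⇒ (2|81)^2 = +1]
  = -(81|19)    [QR: 81 ≡ 1 mod 4, sign kept]
  = -(5|19)    [81 ≡ 5 mod 19]
  = -(19|5)    [QR: 5 ≡ 1 mod 4, sign kept]
  = -(4|5)    [19 ≡ 4 mod 5]
  = -(1|5)    [5 ≡ 5 mod 8 ⇒ (2|5)^2 = +1]
  = -1    [(1|5) = 1]

-1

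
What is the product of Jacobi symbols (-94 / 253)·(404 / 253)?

1

By multiplicativity, (-94·404 / 253) = (-94 / 253)·(404 / 253).
First factor (-94 / 253):
Reduce the numerator: -94 ≡ 159 (mod 253), so (-94 / 253) = (159 / 253).
253 ≡ 1 (mod 4), so quadratic reciprocity gives (159 / 253) = (253 / 159). Reduce: 253 ≡ 94 (mod 159). Now have (94 / 159).
Factor out 2: 94 = 2·47. Since 159 ≡ 7 (mod 8), (2 / 159) = +1. Now have (47 / 159).
Both 47 ≡ 3 and 159 ≡ 3 (mod 4), so reciprocity gives (47 / 159) = -(159 / 47). Reduce: 159 ≡ 18 (mod 47). Now have -(18 / 47).
Factor out 2: 18 = 2·9. Since 47 ≡ 7 (mod 8), (2 / 47) = +1. Now have -(9 / 47).
9 ≡ 1 (mod 4), so quadratic reciprocity gives (9 / 47) = (47 / 9). Reduce: 47 ≡ 2 (mod 9). Now have -(2 / 9).
Factor out 2: 2 = 2. Since 9 ≡ 1 (mod 8), (2 / 9) = +1. Now have -(1 / 9).
(1 / 9) = 1. Collecting the sign factors: -1.
Second factor (404 / 253):
Reduce the numerator: 404 ≡ 151 (mod 253), so (404 / 253) = (151 / 253).
253 ≡ 1 (mod 4), so quadratic reciprocity gives (151 / 253) = (253 / 151). Reduce: 253 ≡ 102 (mod 151). Now have (102 / 151).
Factor out 2: 102 = 2·51. Since 151 ≡ 7 (mod 8), (2 / 151) = +1. Now have (51 / 151).
Both 51 ≡ 3 and 151 ≡ 3 (mod 4), so reciprocity gives (51 / 151) = -(151 / 51). Reduce: 151 ≡ 49 (mod 51). Now have -(49 / 51).
49 ≡ 1 (mod 4), so quadratic reciprocity gives (49 / 51) = (51 / 49). Reduce: 51 ≡ 2 (mod 49). Now have -(2 / 49).
Factor out 2: 2 = 2. Since 49 ≡ 1 (mod 8), (2 / 49) = +1. Now have -(1 / 49).
(1 / 49) = 1. Collecting the sign factors: -1.
Product: (-1)·(-1) = 1.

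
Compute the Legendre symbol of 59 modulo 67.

1

Both 59 ≡ 3 and 67 ≡ 3 (mod 4), so reciprocity gives (59|67) = -(67|59). Reduce: 67 ≡ 8 (mod 59). Now have -(8|59).
Factor out 2: 8 = 2^3. Since 59 ≡ 3 (mod 8), (2|59) = -1, and (2|59)^3 = -1. Now have (1|59).
(1|59) = 1. Collecting the sign factors: 1.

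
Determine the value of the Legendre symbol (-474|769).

-1

Pull out -1: (-474|769) = (-1|769)·(474|769). Since 769 ≡ 1 (mod 4), (-1|769) = +1. Now have (474|769).
Factor out 2: 474 = 2·237. Since 769 ≡ 1 (mod 8), (2|769) = +1. Now have (237|769).
237 ≡ 1 (mod 4), so quadratic reciprocity gives (237|769) = (769|237). Reduce: 769 ≡ 58 (mod 237). Now have (58|237).
Factor out 2: 58 = 2·29. Since 237 ≡ 5 (mod 8), (2|237) = -1. Now have -(29|237).
29 ≡ 1 (mod 4), so quadratic reciprocity gives (29|237) = (237|29). Reduce: 237 ≡ 5 (mod 29). Now have -(5|29).
5 ≡ 1 (mod 4), so quadratic reciprocity gives (5|29) = (29|5). Reduce: 29 ≡ 4 (mod 5). Now have -(4|5).
Factor out 2: 4 = 2^2. Since 5 ≡ 5 (mod 8), (2|5) = -1, and (2|5)^2 = +1. Now have -(1|5).
(1|5) = 1. Collecting the sign factors: -1.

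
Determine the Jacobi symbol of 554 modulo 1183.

(554|1183)
  = (277|1183)    [1183 ≡ 7 mod 8 ⇒ (2|1183) = +1]
  = (1183|277)    [QR: 277 ≡ 1 mod 4, sign kept]
  = (75|277)    [1183 ≡ 75 mod 277]
  = (277|75)    [QR: 277 ≡ 1 mod 4, sign kept]
  = (52|75)    [277 ≡ 52 mod 75]
  = (13|75)    [75 ≡ 3 mod 8 ⇒ (2|75)^2 = +1]
  = (75|13)    [QR: 13 ≡ 1 mod 4, sign kept]
  = (10|13)    [75 ≡ 10 mod 13]
  = -(5|13)    [13 ≡ 5 mod 8 ⇒ (2|13) = -1]
  = -(13|5)    [QR: 5 ≡ 1 mod 4, sign kept]
  = -(3|5)    [13 ≡ 3 mod 5]
  = -(5|3)    [QR: 5 ≡ 1 mod 4, sign kept]
  = -(2|3)    [5 ≡ 2 mod 3]
  = (1|3)    [3 ≡ 3 mod 8 ⇒ (2|3) = -1]
  = 1    [(1|3) = 1]

1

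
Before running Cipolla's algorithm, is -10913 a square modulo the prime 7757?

Reduce the numerator: -10913 ≡ 4601 (mod 7757), so (-10913/7757) = (4601/7757).
4601 ≡ 1 (mod 4), so quadratic reciprocity gives (4601/7757) = (7757/4601). Reduce: 7757 ≡ 3156 (mod 4601). Now have (3156/4601).
Factor out 2: 3156 = 2^2·789. Since 4601 ≡ 1 (mod 8), (2/4601) = +1, and (2/4601)^2 = +1. Now have (789/4601).
789 ≡ 1 (mod 4), so quadratic reciprocity gives (789/4601) = (4601/789). Reduce: 4601 ≡ 656 (mod 789). Now have (656/789).
Factor out 2: 656 = 2^4·41. Since 789 ≡ 5 (mod 8), (2/789) = -1, and (2/789)^4 = +1. Now have (41/789).
41 ≡ 1 (mod 4), so quadratic reciprocity gives (41/789) = (789/41). Reduce: 789 ≡ 10 (mod 41). Now have (10/41).
Factor out 2: 10 = 2·5. Since 41 ≡ 1 (mod 8), (2/41) = +1. Now have (5/41).
5 ≡ 1 (mod 4), so quadratic reciprocity gives (5/41) = (41/5). Reduce: 41 ≡ 1 (mod 5). Now have (1/5).
(1/5) = 1. Collecting the sign factors: 1.
(-10913/7757) = 1, and 7757 is prime, so -10913 is a quadratic residue mod 7757.

yes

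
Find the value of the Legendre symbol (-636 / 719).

1

Reduce the numerator: -636 ≡ 83 (mod 719), so (-636 / 719) = (83 / 719).
Both 83 ≡ 3 and 719 ≡ 3 (mod 4), so reciprocity gives (83 / 719) = -(719 / 83). Reduce: 719 ≡ 55 (mod 83). Now have -(55 / 83).
Both 55 ≡ 3 and 83 ≡ 3 (mod 4), so reciprocity gives (55 / 83) = -(83 / 55). Reduce: 83 ≡ 28 (mod 55). Now have (28 / 55).
Factor out 2: 28 = 2^2·7. Since 55 ≡ 7 (mod 8), (2 / 55) = +1, and (2 / 55)^2 = +1. Now have (7 / 55).
Both 7 ≡ 3 and 55 ≡ 3 (mod 4), so reciprocity gives (7 / 55) = -(55 / 7). Reduce: 55 ≡ 6 (mod 7). Now have -(6 / 7).
Factor out 2: 6 = 2·3. Since 7 ≡ 7 (mod 8), (2 / 7) = +1. Now have -(3 / 7).
Both 3 ≡ 3 and 7 ≡ 3 (mod 4), so reciprocity gives (3 / 7) = -(7 / 3). Reduce: 7 ≡ 1 (mod 3). Now have (1 / 3).
(1 / 3) = 1. Collecting the sign factors: 1.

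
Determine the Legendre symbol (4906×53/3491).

-1

By multiplicativity, (4906·53/3491) = (4906/3491)·(53/3491).
First factor (4906/3491):
(4906/3491)
  = (1415/3491)    [4906 ≡ 1415 mod 3491]
  = -(3491/1415)    [QR: both ≡ 3 mod 4, sign flips]
  = -(661/1415)    [3491 ≡ 661 mod 1415]
  = -(1415/661)    [QR: 661 ≡ 1 mod 4, sign kept]
  = -(93/661)    [1415 ≡ 93 mod 661]
  = -(661/93)    [QR: 93 ≡ 1 mod 4, sign kept]
  = -(10/93)    [661 ≡ 10 mod 93]
  = (5/93)    [93 ≡ 5 mod 8 ⇒ (2/93) = -1]
  = (93/5)    [QR: 5 ≡ 1 mod 4, sign kept]
  = (3/5)    [93 ≡ 3 mod 5]
  = (5/3)    [QR: 5 ≡ 1 mod 4, sign kept]
  = (2/3)    [5 ≡ 2 mod 3]
  = -(1/3)    [3 ≡ 3 mod 8 ⇒ (2/3) = -1]
  = -1    [(1/3) = 1]
Second factor (53/3491):
(53/3491)
  = (3491/53)    [QR: 53 ≡ 1 mod 4, sign kept]
  = (46/53)    [3491 ≡ 46 mod 53]
  = -(23/53)    [53 ≡ 5 mod 8 ⇒ (2/53) = -1]
  = -(53/23)    [QR: 53 ≡ 1 mod 4, sign kept]
  = -(7/23)    [53 ≡ 7 mod 23]
  = (23/7)    [QR: both ≡ 3 mod 4, sign flips]
  = (2/7)    [23 ≡ 2 mod 7]
  = (1/7)    [7 ≡ 7 mod 8 ⇒ (2/7) = +1]
  = 1    [(1/7) = 1]
Product: (-1)·(1) = -1.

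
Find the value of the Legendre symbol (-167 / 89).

(-167 / 89)
  = (167 / 89)    [89 ≡ 1 mod 4 ⇒ (-1 / 89) = +1]
  = (78 / 89)    [167 ≡ 78 mod 89]
  = (39 / 89)    [89 ≡ 1 mod 8 ⇒ (2 / 89) = +1]
  = (89 / 39)    [QR: 89 ≡ 1 mod 4, sign kept]
  = (11 / 39)    [89 ≡ 11 mod 39]
  = -(39 / 11)    [QR: both ≡ 3 mod 4, sign flips]
  = -(6 / 11)    [39 ≡ 6 mod 11]
  = (3 / 11)    [11 ≡ 3 mod 8 ⇒ (2 / 11) = -1]
  = -(11 / 3)    [QR: both ≡ 3 mod 4, sign flips]
  = -(2 / 3)    [11 ≡ 2 mod 3]
  = (1 / 3)    [3 ≡ 3 mod 8 ⇒ (2 / 3) = -1]
  = 1    [(1 / 3) = 1]

1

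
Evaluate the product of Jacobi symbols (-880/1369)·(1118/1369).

1

By multiplicativity, (-880·1118/1369) = (-880/1369)·(1118/1369).
First factor (-880/1369):
Reduce the numerator: -880 ≡ 489 (mod 1369), so (-880/1369) = (489/1369).
489 ≡ 1 (mod 4), so quadratic reciprocity gives (489/1369) = (1369/489). Reduce: 1369 ≡ 391 (mod 489). Now have (391/489).
489 ≡ 1 (mod 4), so quadratic reciprocity gives (391/489) = (489/391). Reduce: 489 ≡ 98 (mod 391). Now have (98/391).
Factor out 2: 98 = 2·49. Since 391 ≡ 7 (mod 8), (2/391) = +1. Now have (49/391).
49 ≡ 1 (mod 4), so quadratic reciprocity gives (49/391) = (391/49). Reduce: 391 ≡ 48 (mod 49). Now have (48/49).
Factor out 2: 48 = 2^4·3. Since 49 ≡ 1 (mod 8), (2/49) = +1, and (2/49)^4 = +1. Now have (3/49).
49 ≡ 1 (mod 4), so quadratic reciprocity gives (3/49) = (49/3). Reduce: 49 ≡ 1 (mod 3). Now have (1/3).
(1/3) = 1. Collecting the sign factors: 1.
Second factor (1118/1369):
Factor out 2: 1118 = 2·559. Since 1369 ≡ 1 (mod 8), (2/1369) = +1. Now have (559/1369).
1369 ≡ 1 (mod 4), so quadratic reciprocity gives (559/1369) = (1369/559). Reduce: 1369 ≡ 251 (mod 559). Now have (251/559).
Both 251 ≡ 3 and 559 ≡ 3 (mod 4), so reciprocity gives (251/559) = -(559/251). Reduce: 559 ≡ 57 (mod 251). Now have -(57/251).
57 ≡ 1 (mod 4), so quadratic reciprocity gives (57/251) = (251/57). Reduce: 251 ≡ 23 (mod 57). Now have -(23/57).
57 ≡ 1 (mod 4), so quadratic reciprocity gives (23/57) = (57/23). Reduce: 57 ≡ 11 (mod 23). Now have -(11/23).
Both 11 ≡ 3 and 23 ≡ 3 (mod 4), so reciprocity gives (11/23) = -(23/11). Reduce: 23 ≡ 1 (mod 11). Now have (1/11).
(1/11) = 1. Collecting the sign factors: 1.
Product: (1)·(1) = 1.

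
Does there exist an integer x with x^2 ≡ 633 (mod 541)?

Reduce the numerator: 633 ≡ 92 (mod 541), so (633|541) = (92|541).
Factor out 2: 92 = 2^2·23. Since 541 ≡ 5 (mod 8), (2|541) = -1, and (2|541)^2 = +1. Now have (23|541).
541 ≡ 1 (mod 4), so quadratic reciprocity gives (23|541) = (541|23). Reduce: 541 ≡ 12 (mod 23). Now have (12|23).
Factor out 2: 12 = 2^2·3. Since 23 ≡ 7 (mod 8), (2|23) = +1, and (2|23)^2 = +1. Now have (3|23).
Both 3 ≡ 3 and 23 ≡ 3 (mod 4), so reciprocity gives (3|23) = -(23|3). Reduce: 23 ≡ 2 (mod 3). Now have -(2|3).
Factor out 2: 2 = 2. Since 3 ≡ 3 (mod 8), (2|3) = -1. Now have (1|3).
(1|3) = 1. Collecting the sign factors: 1.
(633|541) = 1, and 541 is prime, so 633 is a quadratic residue mod 541.

yes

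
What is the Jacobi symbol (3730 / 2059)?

-1

(3730 / 2059)
  = (1671 / 2059)    [3730 ≡ 1671 mod 2059]
  = -(2059 / 1671)    [QR: both ≡ 3 mod 4, sign flips]
  = -(388 / 1671)    [2059 ≡ 388 mod 1671]
  = -(97 / 1671)    [1671 ≡ 7 mod 8 ⇒ (2 / 1671)^2 = +1]
  = -(1671 / 97)    [QR: 97 ≡ 1 mod 4, sign kept]
  = -(22 / 97)    [1671 ≡ 22 mod 97]
  = -(11 / 97)    [97 ≡ 1 mod 8 ⇒ (2 / 97) = +1]
  = -(97 / 11)    [QR: 97 ≡ 1 mod 4, sign kept]
  = -(9 / 11)    [97 ≡ 9 mod 11]
  = -(11 / 9)    [QR: 9 ≡ 1 mod 4, sign kept]
  = -(2 / 9)    [11 ≡ 2 mod 9]
  = -(1 / 9)    [9 ≡ 1 mod 8 ⇒ (2 / 9) = +1]
  = -1    [(1 / 9) = 1]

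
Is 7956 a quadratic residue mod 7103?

yes

Reduce the numerator: 7956 ≡ 853 (mod 7103), so (7956/7103) = (853/7103).
853 ≡ 1 (mod 4), so quadratic reciprocity gives (853/7103) = (7103/853). Reduce: 7103 ≡ 279 (mod 853). Now have (279/853).
853 ≡ 1 (mod 4), so quadratic reciprocity gives (279/853) = (853/279). Reduce: 853 ≡ 16 (mod 279). Now have (16/279).
Factor out 2: 16 = 2^4. Since 279 ≡ 7 (mod 8), (2/279) = +1, and (2/279)^4 = +1. Now have (1/279).
(1/279) = 1. Collecting the sign factors: 1.
The Legendre symbol is 1, so x^2 ≡ 7956 (mod 7103) has solution.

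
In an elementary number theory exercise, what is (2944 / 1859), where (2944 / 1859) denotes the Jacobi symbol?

-1

Reduce the numerator: 2944 ≡ 1085 (mod 1859), so (2944 / 1859) = (1085 / 1859).
1085 ≡ 1 (mod 4), so quadratic reciprocity gives (1085 / 1859) = (1859 / 1085). Reduce: 1859 ≡ 774 (mod 1085). Now have (774 / 1085).
Factor out 2: 774 = 2·387. Since 1085 ≡ 5 (mod 8), (2 / 1085) = -1. Now have -(387 / 1085).
1085 ≡ 1 (mod 4), so quadratic reciprocity gives (387 / 1085) = (1085 / 387). Reduce: 1085 ≡ 311 (mod 387). Now have -(311 / 387).
Both 311 ≡ 3 and 387 ≡ 3 (mod 4), so reciprocity gives (311 / 387) = -(387 / 311). Reduce: 387 ≡ 76 (mod 311). Now have (76 / 311).
Factor out 2: 76 = 2^2·19. Since 311 ≡ 7 (mod 8), (2 / 311) = +1, and (2 / 311)^2 = +1. Now have (19 / 311).
Both 19 ≡ 3 and 311 ≡ 3 (mod 4), so reciprocity gives (19 / 311) = -(311 / 19). Reduce: 311 ≡ 7 (mod 19). Now have -(7 / 19).
Both 7 ≡ 3 and 19 ≡ 3 (mod 4), so reciprocity gives (7 / 19) = -(19 / 7). Reduce: 19 ≡ 5 (mod 7). Now have (5 / 7).
5 ≡ 1 (mod 4), so quadratic reciprocity gives (5 / 7) = (7 / 5). Reduce: 7 ≡ 2 (mod 5). Now have (2 / 5).
Factor out 2: 2 = 2. Since 5 ≡ 5 (mod 8), (2 / 5) = -1. Now have -(1 / 5).
(1 / 5) = 1. Collecting the sign factors: -1.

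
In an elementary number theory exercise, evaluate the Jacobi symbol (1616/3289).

(1616/3289)
  = (101/3289)    [3289 ≡ 1 mod 8 ⇒ (2/3289)^4 = +1]
  = (3289/101)    [QR: 101 ≡ 1 mod 4, sign kept]
  = (57/101)    [3289 ≡ 57 mod 101]
  = (101/57)    [QR: 57 ≡ 1 mod 4, sign kept]
  = (44/57)    [101 ≡ 44 mod 57]
  = (11/57)    [57 ≡ 1 mod 8 ⇒ (2/57)^2 = +1]
  = (57/11)    [QR: 57 ≡ 1 mod 4, sign kept]
  = (2/11)    [57 ≡ 2 mod 11]
  = -(1/11)    [11 ≡ 3 mod 8 ⇒ (2/11) = -1]
  = -1    [(1/11) = 1]

-1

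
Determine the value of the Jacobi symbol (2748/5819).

(2748/5819)
  = (687/5819)    [5819 ≡ 3 mod 8 ⇒ (2/5819)^2 = +1]
  = -(5819/687)    [QR: both ≡ 3 mod 4, sign flips]
  = -(323/687)    [5819 ≡ 323 mod 687]
  = (687/323)    [QR: both ≡ 3 mod 4, sign flips]
  = (41/323)    [687 ≡ 41 mod 323]
  = (323/41)    [QR: 41 ≡ 1 mod 4, sign kept]
  = (36/41)    [323 ≡ 36 mod 41]
  = (9/41)    [41 ≡ 1 mod 8 ⇒ (2/41)^2 = +1]
  = (41/9)    [QR: 9 ≡ 1 mod 4, sign kept]
  = (5/9)    [41 ≡ 5 mod 9]
  = (9/5)    [QR: 5 ≡ 1 mod 4, sign kept]
  = (4/5)    [9 ≡ 4 mod 5]
  = (1/5)    [5 ≡ 5 mod 8 ⇒ (2/5)^2 = +1]
  = 1    [(1/5) = 1]

1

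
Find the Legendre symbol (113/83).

Reduce the numerator: 113 ≡ 30 (mod 83), so (113/83) = (30/83).
Factor out 2: 30 = 2·15. Since 83 ≡ 3 (mod 8), (2/83) = -1. Now have -(15/83).
Both 15 ≡ 3 and 83 ≡ 3 (mod 4), so reciprocity gives (15/83) = -(83/15). Reduce: 83 ≡ 8 (mod 15). Now have (8/15).
Factor out 2: 8 = 2^3. Since 15 ≡ 7 (mod 8), (2/15) = +1, and (2/15)^3 = +1. Now have (1/15).
(1/15) = 1. Collecting the sign factors: 1.

1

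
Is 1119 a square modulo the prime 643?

no

Reduce the numerator: 1119 ≡ 476 (mod 643), so (1119|643) = (476|643).
Factor out 2: 476 = 2^2·119. Since 643 ≡ 3 (mod 8), (2|643) = -1, and (2|643)^2 = +1. Now have (119|643).
Both 119 ≡ 3 and 643 ≡ 3 (mod 4), so reciprocity gives (119|643) = -(643|119). Reduce: 643 ≡ 48 (mod 119). Now have -(48|119).
Factor out 2: 48 = 2^4·3. Since 119 ≡ 7 (mod 8), (2|119) = +1, and (2|119)^4 = +1. Now have -(3|119).
Both 3 ≡ 3 and 119 ≡ 3 (mod 4), so reciprocity gives (3|119) = -(119|3). Reduce: 119 ≡ 2 (mod 3). Now have (2|3).
Factor out 2: 2 = 2. Since 3 ≡ 3 (mod 8), (2|3) = -1. Now have -(1|3).
(1|3) = 1. Collecting the sign factors: -1.
The Legendre symbol is -1, so x^2 ≡ 1119 (mod 643) has no solution.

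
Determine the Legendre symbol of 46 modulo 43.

Reduce the numerator: 46 ≡ 3 (mod 43), so (46/43) = (3/43).
Both 3 ≡ 3 and 43 ≡ 3 (mod 4), so reciprocity gives (3/43) = -(43/3). Reduce: 43 ≡ 1 (mod 3). Now have -(1/3).
(1/3) = 1. Collecting the sign factors: -1.

-1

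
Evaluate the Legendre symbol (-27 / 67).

1

Reduce the numerator: -27 ≡ 40 (mod 67), so (-27 / 67) = (40 / 67).
Factor out 2: 40 = 2^3·5. Since 67 ≡ 3 (mod 8), (2 / 67) = -1, and (2 / 67)^3 = -1. Now have -(5 / 67).
5 ≡ 1 (mod 4), so quadratic reciprocity gives (5 / 67) = (67 / 5). Reduce: 67 ≡ 2 (mod 5). Now have -(2 / 5).
Factor out 2: 2 = 2. Since 5 ≡ 5 (mod 8), (2 / 5) = -1. Now have (1 / 5).
(1 / 5) = 1. Collecting the sign factors: 1.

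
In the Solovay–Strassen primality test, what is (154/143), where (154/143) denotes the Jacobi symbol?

(154/143)
  = (11/143)    [154 ≡ 11 mod 143]
  = -(143/11)    [QR: both ≡ 3 mod 4, sign flips]
  = -(0/11)    [143 ≡ 0 mod 11]
  = 0    [numerator 0, gcd > 1]

0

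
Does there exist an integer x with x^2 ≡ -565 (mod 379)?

yes

(-565/379)
  = -(565/379)    [379 ≡ 3 mod 4 ⇒ (-1/379) = -1]
  = -(186/379)    [565 ≡ 186 mod 379]
  = (93/379)    [379 ≡ 3 mod 8 ⇒ (2/379) = -1]
  = (379/93)    [QR: 93 ≡ 1 mod 4, sign kept]
  = (7/93)    [379 ≡ 7 mod 93]
  = (93/7)    [QR: 93 ≡ 1 mod 4, sign kept]
  = (2/7)    [93 ≡ 2 mod 7]
  = (1/7)    [7 ≡ 7 mod 8 ⇒ (2/7) = +1]
  = 1    [(1/7) = 1]
The Legendre symbol is 1, so x^2 ≡ -565 (mod 379) has solution.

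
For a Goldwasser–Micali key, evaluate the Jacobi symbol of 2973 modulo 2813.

(2973 / 2813)
  = (160 / 2813)    [2973 ≡ 160 mod 2813]
  = -(5 / 2813)    [2813 ≡ 5 mod 8 ⇒ (2 / 2813)^5 = -1]
  = -(2813 / 5)    [QR: 5 ≡ 1 mod 4, sign kept]
  = -(3 / 5)    [2813 ≡ 3 mod 5]
  = -(5 / 3)    [QR: 5 ≡ 1 mod 4, sign kept]
  = -(2 / 3)    [5 ≡ 2 mod 3]
  = (1 / 3)    [3 ≡ 3 mod 8 ⇒ (2 / 3) = -1]
  = 1    [(1 / 3) = 1]

1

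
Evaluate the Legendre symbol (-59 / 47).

-1

Reduce the numerator: -59 ≡ 35 (mod 47), so (-59 / 47) = (35 / 47).
Both 35 ≡ 3 and 47 ≡ 3 (mod 4), so reciprocity gives (35 / 47) = -(47 / 35). Reduce: 47 ≡ 12 (mod 35). Now have -(12 / 35).
Factor out 2: 12 = 2^2·3. Since 35 ≡ 3 (mod 8), (2 / 35) = -1, and (2 / 35)^2 = +1. Now have -(3 / 35).
Both 3 ≡ 3 and 35 ≡ 3 (mod 4), so reciprocity gives (3 / 35) = -(35 / 3). Reduce: 35 ≡ 2 (mod 3). Now have (2 / 3).
Factor out 2: 2 = 2. Since 3 ≡ 3 (mod 8), (2 / 3) = -1. Now have -(1 / 3).
(1 / 3) = 1. Collecting the sign factors: -1.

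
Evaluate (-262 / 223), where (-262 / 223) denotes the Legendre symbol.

(-262 / 223)
  = -(262 / 223)    [223 ≡ 3 mod 4 ⇒ (-1 / 223) = -1]
  = -(39 / 223)    [262 ≡ 39 mod 223]
  = (223 / 39)    [QR: both ≡ 3 mod 4, sign flips]
  = (28 / 39)    [223 ≡ 28 mod 39]
  = (7 / 39)    [39 ≡ 7 mod 8 ⇒ (2 / 39)^2 = +1]
  = -(39 / 7)    [QR: both ≡ 3 mod 4, sign flips]
  = -(4 / 7)    [39 ≡ 4 mod 7]
  = -(1 / 7)    [7 ≡ 7 mod 8 ⇒ (2 / 7)^2 = +1]
  = -1    [(1 / 7) = 1]

-1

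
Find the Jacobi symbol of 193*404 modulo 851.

-1

By multiplicativity, (193·404/851) = (193/851)·(404/851).
First factor (193/851):
193 ≡ 1 (mod 4), so quadratic reciprocity gives (193/851) = (851/193). Reduce: 851 ≡ 79 (mod 193). Now have (79/193).
193 ≡ 1 (mod 4), so quadratic reciprocity gives (79/193) = (193/79). Reduce: 193 ≡ 35 (mod 79). Now have (35/79).
Both 35 ≡ 3 and 79 ≡ 3 (mod 4), so reciprocity gives (35/79) = -(79/35). Reduce: 79 ≡ 9 (mod 35). Now have -(9/35).
9 ≡ 1 (mod 4), so quadratic reciprocity gives (9/35) = (35/9). Reduce: 35 ≡ 8 (mod 9). Now have -(8/9).
Factor out 2: 8 = 2^3. Since 9 ≡ 1 (mod 8), (2/9) = +1, and (2/9)^3 = +1. Now have -(1/9).
(1/9) = 1. Collecting the sign factors: -1.
Second factor (404/851):
Factor out 2: 404 = 2^2·101. Since 851 ≡ 3 (mod 8), (2/851) = -1, and (2/851)^2 = +1. Now have (101/851).
101 ≡ 1 (mod 4), so quadratic reciprocity gives (101/851) = (851/101). Reduce: 851 ≡ 43 (mod 101). Now have (43/101).
101 ≡ 1 (mod 4), so quadratic reciprocity gives (43/101) = (101/43). Reduce: 101 ≡ 15 (mod 43). Now have (15/43).
Both 15 ≡ 3 and 43 ≡ 3 (mod 4), so reciprocity gives (15/43) = -(43/15). Reduce: 43 ≡ 13 (mod 15). Now have -(13/15).
13 ≡ 1 (mod 4), so quadratic reciprocity gives (13/15) = (15/13). Reduce: 15 ≡ 2 (mod 13). Now have -(2/13).
Factor out 2: 2 = 2. Since 13 ≡ 5 (mod 8), (2/13) = -1. Now have (1/13).
(1/13) = 1. Collecting the sign factors: 1.
Product: (-1)·(1) = -1.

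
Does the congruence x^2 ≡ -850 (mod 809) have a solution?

(-850/809)
  = (768/809)    [-850 ≡ 768 mod 809]
  = (3/809)    [809 ≡ 1 mod 8 ⇒ (2/809)^8 = +1]
  = (809/3)    [QR: 809 ≡ 1 mod 4, sign kept]
  = (2/3)    [809 ≡ 2 mod 3]
  = -(1/3)    [3 ≡ 3 mod 8 ⇒ (2/3) = -1]
  = -1    [(1/3) = 1]
(-850/809) = -1, and 809 is prime, so -850 is not a quadratic residue mod 809.

no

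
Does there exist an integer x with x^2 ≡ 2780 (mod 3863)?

no

(2780/3863)
  = (695/3863)    [3863 ≡ 7 mod 8 ⇒ (2/3863)^2 = +1]
  = -(3863/695)    [QR: both ≡ 3 mod 4, sign flips]
  = -(388/695)    [3863 ≡ 388 mod 695]
  = -(97/695)    [695 ≡ 7 mod 8 ⇒ (2/695)^2 = +1]
  = -(695/97)    [QR: 97 ≡ 1 mod 4, sign kept]
  = -(16/97)    [695 ≡ 16 mod 97]
  = -(1/97)    [97 ≡ 1 mod 8 ⇒ (2/97)^4 = +1]
  = -1    [(1/97) = 1]
The Legendre symbol is -1, so x^2 ≡ 2780 (mod 3863) has no solution.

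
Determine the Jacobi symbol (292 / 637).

-1

Factor out 2: 292 = 2^2·73. Since 637 ≡ 5 (mod 8), (2 / 637) = -1, and (2 / 637)^2 = +1. Now have (73 / 637).
73 ≡ 1 (mod 4), so quadratic reciprocity gives (73 / 637) = (637 / 73). Reduce: 637 ≡ 53 (mod 73). Now have (53 / 73).
53 ≡ 1 (mod 4), so quadratic reciprocity gives (53 / 73) = (73 / 53). Reduce: 73 ≡ 20 (mod 53). Now have (20 / 53).
Factor out 2: 20 = 2^2·5. Since 53 ≡ 5 (mod 8), (2 / 53) = -1, and (2 / 53)^2 = +1. Now have (5 / 53).
5 ≡ 1 (mod 4), so quadratic reciprocity gives (5 / 53) = (53 / 5). Reduce: 53 ≡ 3 (mod 5). Now have (3 / 5).
5 ≡ 1 (mod 4), so quadratic reciprocity gives (3 / 5) = (5 / 3). Reduce: 5 ≡ 2 (mod 3). Now have (2 / 3).
Factor out 2: 2 = 2. Since 3 ≡ 3 (mod 8), (2 / 3) = -1. Now have -(1 / 3).
(1 / 3) = 1. Collecting the sign factors: -1.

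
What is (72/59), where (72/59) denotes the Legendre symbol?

-1

(72/59)
  = (13/59)    [72 ≡ 13 mod 59]
  = (59/13)    [QR: 13 ≡ 1 mod 4, sign kept]
  = (7/13)    [59 ≡ 7 mod 13]
  = (13/7)    [QR: 13 ≡ 1 mod 4, sign kept]
  = (6/7)    [13 ≡ 6 mod 7]
  = (3/7)    [7 ≡ 7 mod 8 ⇒ (2/7) = +1]
  = -(7/3)    [QR: both ≡ 3 mod 4, sign flips]
  = -(1/3)    [7 ≡ 1 mod 3]
  = -1    [(1/3) = 1]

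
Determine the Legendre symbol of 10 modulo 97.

-1

Factor out 2: 10 = 2·5. Since 97 ≡ 1 (mod 8), (2 / 97) = +1. Now have (5 / 97).
5 ≡ 1 (mod 4), so quadratic reciprocity gives (5 / 97) = (97 / 5). Reduce: 97 ≡ 2 (mod 5). Now have (2 / 5).
Factor out 2: 2 = 2. Since 5 ≡ 5 (mod 8), (2 / 5) = -1. Now have -(1 / 5).
(1 / 5) = 1. Collecting the sign factors: -1.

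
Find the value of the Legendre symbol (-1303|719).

(-1303|719)
  = -(1303|719)    [719 ≡ 3 mod 4 ⇒ (-1|719) = -1]
  = -(584|719)    [1303 ≡ 584 mod 719]
  = -(73|719)    [719 ≡ 7 mod 8 ⇒ (2|719)^3 = +1]
  = -(719|73)    [QR: 73 ≡ 1 mod 4, sign kept]
  = -(62|73)    [719 ≡ 62 mod 73]
  = -(31|73)    [73 ≡ 1 mod 8 ⇒ (2|73) = +1]
  = -(73|31)    [QR: 73 ≡ 1 mod 4, sign kept]
  = -(11|31)    [73 ≡ 11 mod 31]
  = (31|11)    [QR: both ≡ 3 mod 4, sign flips]
  = (9|11)    [31 ≡ 9 mod 11]
  = (11|9)    [QR: 9 ≡ 1 mod 4, sign kept]
  = (2|9)    [11 ≡ 2 mod 9]
  = (1|9)    [9 ≡ 1 mod 8 ⇒ (2|9) = +1]
  = 1    [(1|9) = 1]

1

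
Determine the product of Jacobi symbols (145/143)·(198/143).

By multiplicativity, (145·198/143) = (145/143)·(198/143).
First factor (145/143):
Reduce the numerator: 145 ≡ 2 (mod 143), so (145/143) = (2/143).
Factor out 2: 2 = 2. Since 143 ≡ 7 (mod 8), (2/143) = +1. Now have (1/143).
(1/143) = 1. Collecting the sign factors: 1.
Second factor (198/143):
Reduce the numerator: 198 ≡ 55 (mod 143), so (198/143) = (55/143).
Both 55 ≡ 3 and 143 ≡ 3 (mod 4), so reciprocity gives (55/143) = -(143/55). Reduce: 143 ≡ 33 (mod 55). Now have -(33/55).
33 ≡ 1 (mod 4), so quadratic reciprocity gives (33/55) = (55/33). Reduce: 55 ≡ 22 (mod 33). Now have -(22/33).
Factor out 2: 22 = 2·11. Since 33 ≡ 1 (mod 8), (2/33) = +1. Now have -(11/33).
33 ≡ 1 (mod 4), so quadratic reciprocity gives (11/33) = (33/11). Reduce: 33 ≡ 0 (mod 11). Now have -(0/11).
The numerator is now 0 with denominator 11 > 1: the symbol is 0.
Product: (1)·(0) = 0.

0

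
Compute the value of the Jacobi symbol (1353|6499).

1

1353 ≡ 1 (mod 4), so quadratic reciprocity gives (1353|6499) = (6499|1353). Reduce: 6499 ≡ 1087 (mod 1353). Now have (1087|1353).
1353 ≡ 1 (mod 4), so quadratic reciprocity gives (1087|1353) = (1353|1087). Reduce: 1353 ≡ 266 (mod 1087). Now have (266|1087).
Factor out 2: 266 = 2·133. Since 1087 ≡ 7 (mod 8), (2|1087) = +1. Now have (133|1087).
133 ≡ 1 (mod 4), so quadratic reciprocity gives (133|1087) = (1087|133). Reduce: 1087 ≡ 23 (mod 133). Now have (23|133).
133 ≡ 1 (mod 4), so quadratic reciprocity gives (23|133) = (133|23). Reduce: 133 ≡ 18 (mod 23). Now have (18|23).
Factor out 2: 18 = 2·9. Since 23 ≡ 7 (mod 8), (2|23) = +1. Now have (9|23).
9 ≡ 1 (mod 4), so quadratic reciprocity gives (9|23) = (23|9). Reduce: 23 ≡ 5 (mod 9). Now have (5|9).
5 ≡ 1 (mod 4), so quadratic reciprocity gives (5|9) = (9|5). Reduce: 9 ≡ 4 (mod 5). Now have (4|5).
Factor out 2: 4 = 2^2. Since 5 ≡ 5 (mod 8), (2|5) = -1, and (2|5)^2 = +1. Now have (1|5).
(1|5) = 1. Collecting the sign factors: 1.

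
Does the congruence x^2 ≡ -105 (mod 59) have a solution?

no

(-105/59)
  = -(105/59)    [59 ≡ 3 mod 4 ⇒ (-1/59) = -1]
  = -(46/59)    [105 ≡ 46 mod 59]
  = (23/59)    [59 ≡ 3 mod 8 ⇒ (2/59) = -1]
  = -(59/23)    [QR: both ≡ 3 mod 4, sign flips]
  = -(13/23)    [59 ≡ 13 mod 23]
  = -(23/13)    [QR: 13 ≡ 1 mod 4, sign kept]
  = -(10/13)    [23 ≡ 10 mod 13]
  = (5/13)    [13 ≡ 5 mod 8 ⇒ (2/13) = -1]
  = (13/5)    [QR: 5 ≡ 1 mod 4, sign kept]
  = (3/5)    [13 ≡ 3 mod 5]
  = (5/3)    [QR: 5 ≡ 1 mod 4, sign kept]
  = (2/3)    [5 ≡ 2 mod 3]
  = -(1/3)    [3 ≡ 3 mod 8 ⇒ (2/3) = -1]
  = -1    [(1/3) = 1]
(-105/59) = -1, and 59 is prime, so -105 is not a quadratic residue mod 59.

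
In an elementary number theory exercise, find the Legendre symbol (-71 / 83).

1

(-71 / 83)
  = (12 / 83)    [-71 ≡ 12 mod 83]
  = (3 / 83)    [83 ≡ 3 mod 8 ⇒ (2 / 83)^2 = +1]
  = -(83 / 3)    [QR: both ≡ 3 mod 4, sign flips]
  = -(2 / 3)    [83 ≡ 2 mod 3]
  = (1 / 3)    [3 ≡ 3 mod 8 ⇒ (2 / 3) = -1]
  = 1    [(1 / 3) = 1]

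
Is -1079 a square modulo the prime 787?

no

Reduce the numerator: -1079 ≡ 495 (mod 787), so (-1079/787) = (495/787).
Both 495 ≡ 3 and 787 ≡ 3 (mod 4), so reciprocity gives (495/787) = -(787/495). Reduce: 787 ≡ 292 (mod 495). Now have -(292/495).
Factor out 2: 292 = 2^2·73. Since 495 ≡ 7 (mod 8), (2/495) = +1, and (2/495)^2 = +1. Now have -(73/495).
73 ≡ 1 (mod 4), so quadratic reciprocity gives (73/495) = (495/73). Reduce: 495 ≡ 57 (mod 73). Now have -(57/73).
57 ≡ 1 (mod 4), so quadratic reciprocity gives (57/73) = (73/57). Reduce: 73 ≡ 16 (mod 57). Now have -(16/57).
Factor out 2: 16 = 2^4. Since 57 ≡ 1 (mod 8), (2/57) = +1, and (2/57)^4 = +1. Now have -(1/57).
(1/57) = 1. Collecting the sign factors: -1.
(-1079/787) = -1, and 787 is prime, so -1079 is not a quadratic residue mod 787.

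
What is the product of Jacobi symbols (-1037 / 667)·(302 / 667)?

By multiplicativity, (-1037·302 / 667) = (-1037 / 667)·(302 / 667).
First factor (-1037 / 667):
Pull out -1: (-1037 / 667) = (-1 / 667)·(1037 / 667). Since 667 ≡ 3 (mod 4), (-1 / 667) = -1. Now have -(1037 / 667).
Reduce the numerator: 1037 ≡ 370 (mod 667), so (1037 / 667) = (370 / 667).
Factor out 2: 370 = 2·185. Since 667 ≡ 3 (mod 8), (2 / 667) = -1. Now have (185 / 667).
185 ≡ 1 (mod 4), so quadratic reciprocity gives (185 / 667) = (667 / 185). Reduce: 667 ≡ 112 (mod 185). Now have (112 / 185).
Factor out 2: 112 = 2^4·7. Since 185 ≡ 1 (mod 8), (2 / 185) = +1, and (2 / 185)^4 = +1. Now have (7 / 185).
185 ≡ 1 (mod 4), so quadratic reciprocity gives (7 / 185) = (185 / 7). Reduce: 185 ≡ 3 (mod 7). Now have (3 / 7).
Both 3 ≡ 3 and 7 ≡ 3 (mod 4), so reciprocity gives (3 / 7) = -(7 / 3). Reduce: 7 ≡ 1 (mod 3). Now have -(1 / 3).
(1 / 3) = 1. Collecting the sign factors: -1.
Second factor (302 / 667):
Factor out 2: 302 = 2·151. Since 667 ≡ 3 (mod 8), (2 / 667) = -1. Now have -(151 / 667).
Both 151 ≡ 3 and 667 ≡ 3 (mod 4), so reciprocity gives (151 / 667) = -(667 / 151). Reduce: 667 ≡ 63 (mod 151). Now have (63 / 151).
Both 63 ≡ 3 and 151 ≡ 3 (mod 4), so reciprocity gives (63 / 151) = -(151 / 63). Reduce: 151 ≡ 25 (mod 63). Now have -(25 / 63).
25 ≡ 1 (mod 4), so quadratic reciprocity gives (25 / 63) = (63 / 25). Reduce: 63 ≡ 13 (mod 25). Now have -(13 / 25).
13 ≡ 1 (mod 4), so quadratic reciprocity gives (13 / 25) = (25 / 13). Reduce: 25 ≡ 12 (mod 13). Now have -(12 / 13).
Factor out 2: 12 = 2^2·3. Since 13 ≡ 5 (mod 8), (2 / 13) = -1, and (2 / 13)^2 = +1. Now have -(3 / 13).
13 ≡ 1 (mod 4), so quadratic reciprocity gives (3 / 13) = (13 / 3). Reduce: 13 ≡ 1 (mod 3). Now have -(1 / 3).
(1 / 3) = 1. Collecting the sign factors: -1.
Product: (-1)·(-1) = 1.

1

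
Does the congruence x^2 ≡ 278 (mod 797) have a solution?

yes

(278|797)
  = -(139|797)    [797 ≡ 5 mod 8 ⇒ (2|797) = -1]
  = -(797|139)    [QR: 797 ≡ 1 mod 4, sign kept]
  = -(102|139)    [797 ≡ 102 mod 139]
  = (51|139)    [139 ≡ 3 mod 8 ⇒ (2|139) = -1]
  = -(139|51)    [QR: both ≡ 3 mod 4, sign flips]
  = -(37|51)    [139 ≡ 37 mod 51]
  = -(51|37)    [QR: 37 ≡ 1 mod 4, sign kept]
  = -(14|37)    [51 ≡ 14 mod 37]
  = (7|37)    [37 ≡ 5 mod 8 ⇒ (2|37) = -1]
  = (37|7)    [QR: 37 ≡ 1 mod 4, sign kept]
  = (2|7)    [37 ≡ 2 mod 7]
  = (1|7)    [7 ≡ 7 mod 8 ⇒ (2|7) = +1]
  = 1    [(1|7) = 1]
(278|797) = 1, and 797 is prime, so 278 is a quadratic residue mod 797.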